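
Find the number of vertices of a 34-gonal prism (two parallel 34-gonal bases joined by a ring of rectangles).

68

A prism on an n-gon has two n-gon bases and n rectangular sides: V = 2·34 = 68, E = 3·34 = 102, F = 34 + 2 = 36.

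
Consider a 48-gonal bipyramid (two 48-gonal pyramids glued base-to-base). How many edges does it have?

144

A bipyramid over an n-gon has 2n triangular faces and n + 2 vertices: V = 48 + 2 = 50, E = 3·48 = 144, F = 2·48 = 96.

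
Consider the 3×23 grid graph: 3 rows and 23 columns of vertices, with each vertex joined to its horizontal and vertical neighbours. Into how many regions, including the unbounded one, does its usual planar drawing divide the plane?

The grid has V = 3·23 = 69 vertices and E = 3·22 + 23·2 = 112 edges.
F = 2 − V + E = 2 − 69 + 112 = 45.

45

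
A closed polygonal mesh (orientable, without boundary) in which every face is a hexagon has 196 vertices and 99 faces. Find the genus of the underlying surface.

2

Every face is a hexagon, so 2E = 6·99 = 594, giving E = 297.
χ = V − E + F = 196 − 297 + 99 = -2.
For a closed orientable surface χ = 2 − 2g, so g = (2 − (-2))/2 = 2.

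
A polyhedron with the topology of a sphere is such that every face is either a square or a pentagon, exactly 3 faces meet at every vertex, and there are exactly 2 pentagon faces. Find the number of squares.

5

Let x be the number of squares; then F = 2 + x.
Edge–face incidences: 2E = 5·2 + 4·x = 10 + 4x.
Every vertex has degree 3, so 3V = 2E.
Euler: V − E + F = 2 ⇒ (2E)/3 − E + (2 + x) = 2.
Multiply by 6: 2·(2E) − 3·(2E) + 6·(2 + x) = 12, i.e. 12 + 6x − (10 + 4x) = 12.
Collecting terms: 2x + 2 = 12, so 2x = 10, so x = 5.
Then 2E = 10 + 4·5 = 30, so E = 15, V = 2E/3 = 10, F = 2 + 5 = 7.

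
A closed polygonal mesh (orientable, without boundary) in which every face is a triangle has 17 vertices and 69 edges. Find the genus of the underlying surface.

4

Every face is a triangle and each edge borders two faces, so 3F = 2·69, giving F = 46.
χ = V − E + F = 17 − 69 + 46 = -6.
For a closed orientable surface χ = 2 − 2g, so g = (2 − (-6))/2 = 4.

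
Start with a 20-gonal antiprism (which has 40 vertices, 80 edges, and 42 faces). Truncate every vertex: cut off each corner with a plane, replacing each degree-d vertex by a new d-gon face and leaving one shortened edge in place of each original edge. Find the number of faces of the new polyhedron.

Truncation replaces each original edge-end by a new vertex, so V′ = 2E = 160.
Each original edge survives, and each old vertex of degree d contributes d new edges; summing degrees gives Σd = 2E, so E′ = E + 2E = 3E = 240.
Each original face survives and each original vertex becomes one new face: F′ = F + V = 82.

82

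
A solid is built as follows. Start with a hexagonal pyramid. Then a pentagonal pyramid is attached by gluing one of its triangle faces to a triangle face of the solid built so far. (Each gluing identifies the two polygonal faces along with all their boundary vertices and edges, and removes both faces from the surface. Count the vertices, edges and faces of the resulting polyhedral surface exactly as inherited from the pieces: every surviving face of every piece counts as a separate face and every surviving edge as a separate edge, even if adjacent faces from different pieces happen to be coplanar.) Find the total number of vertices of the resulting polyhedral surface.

A hexagonal pyramid: V=7, E=12, F=7.
Attach a pentagonal pyramid (V=6, E=10, F=6) along a 3-gon: merge 3 vertices and 3 edges, delete both glued faces → V=10, E=19, F=11.
Check: V − E + F = 10 − 19 + 11 = 2.

10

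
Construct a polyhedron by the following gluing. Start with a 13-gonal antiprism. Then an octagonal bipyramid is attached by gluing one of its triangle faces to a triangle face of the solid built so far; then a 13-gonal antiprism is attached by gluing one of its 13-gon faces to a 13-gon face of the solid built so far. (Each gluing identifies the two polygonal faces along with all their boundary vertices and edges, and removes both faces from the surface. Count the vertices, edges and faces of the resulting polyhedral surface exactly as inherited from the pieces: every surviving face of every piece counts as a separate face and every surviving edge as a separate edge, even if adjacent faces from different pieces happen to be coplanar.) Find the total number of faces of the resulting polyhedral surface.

A 13-gonal antiprism: V=26, E=52, F=28.
Attach an octagonal bipyramid (V=10, E=24, F=16) along a 3-gon: merge 3 vertices and 3 edges, delete both glued faces → V=33, E=73, F=42.
Attach a 13-gonal antiprism (V=26, E=52, F=28) along a 13-gon: merge 13 vertices and 13 edges, delete both glued faces → V=46, E=112, F=68.
Check: V − E + F = 46 − 112 + 68 = 2.

68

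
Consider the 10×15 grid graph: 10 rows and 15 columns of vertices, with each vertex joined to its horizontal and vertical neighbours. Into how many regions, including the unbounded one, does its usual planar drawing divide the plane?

127

The grid has V = 10·15 = 150 vertices and E = 10·14 + 15·9 = 275 edges.
F = 2 − V + E = 2 − 150 + 275 = 127.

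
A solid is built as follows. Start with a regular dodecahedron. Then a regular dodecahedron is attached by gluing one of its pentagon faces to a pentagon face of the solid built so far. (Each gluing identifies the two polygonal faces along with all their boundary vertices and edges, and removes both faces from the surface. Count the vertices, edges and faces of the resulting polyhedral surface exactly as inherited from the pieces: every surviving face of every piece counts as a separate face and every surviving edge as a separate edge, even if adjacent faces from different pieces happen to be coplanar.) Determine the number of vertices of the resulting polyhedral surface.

A regular dodecahedron: V=20, E=30, F=12.
Attach a regular dodecahedron (V=20, E=30, F=12) along a 5-gon: merge 5 vertices and 5 edges, delete both glued faces → V=35, E=55, F=22.
Check: V − E + F = 35 − 55 + 22 = 2.

35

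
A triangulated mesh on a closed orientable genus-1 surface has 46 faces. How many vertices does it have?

23

χ = 2 − 2·1 = 0, and every face is a triangle so 3F = 2E.
E = 3·46/2 = 69. Then V = 0 + E − F = 0 + 69 − 46 = 23.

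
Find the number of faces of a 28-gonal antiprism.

An antiprism on an n-gon has two n-gon caps and 2n triangles: V = 2·28 = 56, E = 4·28 = 112, F = 2·28 + 2 = 58.
Check: V − E + F = 56 − 112 + 58 = 2.

58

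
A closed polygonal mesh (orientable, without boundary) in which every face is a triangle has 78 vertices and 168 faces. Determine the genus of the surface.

Every face is a triangle, so 2E = 3·168 = 504, giving E = 252.
χ = V − E + F = 78 − 252 + 168 = -6.
For a closed orientable surface χ = 2 − 2g, so g = (2 − (-6))/2 = 4.

4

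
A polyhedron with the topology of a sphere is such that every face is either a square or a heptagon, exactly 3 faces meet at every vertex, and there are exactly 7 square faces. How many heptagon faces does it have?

Let x be the number of heptagons; then F = 7 + x.
Edge–face incidences: 2E = 4·7 + 7·x = 28 + 7x.
Every vertex has degree 3, so 3V = 2E.
Euler: V − E + F = 2 ⇒ (2E)/3 − E + (7 + x) = 2.
Multiply by 6: 2·(2E) − 3·(2E) + 6·(7 + x) = 12, i.e. 42 + 6x − (28 + 7x) = 12.
Collecting terms: −x + 14 = 12, so −x = −2, so x = 2.
Then 2E = 28 + 7·2 = 42, so E = 21, V = 2E/3 = 14, F = 7 + 2 = 9.

2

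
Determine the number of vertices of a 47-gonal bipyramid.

A bipyramid over an n-gon has 2n triangular faces and n + 2 vertices: V = 47 + 2 = 49, E = 3·47 = 141, F = 2·47 = 94.

49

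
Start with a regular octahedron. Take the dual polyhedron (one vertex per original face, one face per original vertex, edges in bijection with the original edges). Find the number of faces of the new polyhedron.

6

The base solid has V = 6, E = 12, F = 8.
The dual swaps V and F and preserves E: V′ = F = 8, E′ = E = 12, F′ = V = 6.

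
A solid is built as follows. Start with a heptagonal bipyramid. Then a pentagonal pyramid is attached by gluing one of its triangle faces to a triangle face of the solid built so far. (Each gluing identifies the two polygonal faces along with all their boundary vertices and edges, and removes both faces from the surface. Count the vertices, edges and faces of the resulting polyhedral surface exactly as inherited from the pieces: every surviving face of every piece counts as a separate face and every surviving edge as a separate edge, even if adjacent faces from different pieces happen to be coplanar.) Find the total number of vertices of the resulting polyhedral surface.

A heptagonal bipyramid: V=9, E=21, F=14.
Attach a pentagonal pyramid (V=6, E=10, F=6) along a 3-gon: merge 3 vertices and 3 edges, delete both glued faces → V=12, E=28, F=18.
Check: V − E + F = 12 − 28 + 18 = 2.

12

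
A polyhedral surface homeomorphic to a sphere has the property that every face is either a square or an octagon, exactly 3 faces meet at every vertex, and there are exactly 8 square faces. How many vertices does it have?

16

Let x be the number of octagons; then F = 8 + x.
Edge–face incidences: 2E = 4·8 + 8·x = 32 + 8x.
Every vertex has degree 3, so 3V = 2E.
Euler: V − E + F = 2 ⇒ (2E)/3 − E + (8 + x) = 2.
Multiply by 6: 2·(2E) − 3·(2E) + 6·(8 + x) = 12, i.e. 48 + 6x − (32 + 8x) = 12.
Collecting terms: −2x + 16 = 12, so −2x = −4, so x = 2.
Then 2E = 32 + 8·2 = 48, so E = 24, V = 2E/3 = 16, F = 8 + 2 = 10.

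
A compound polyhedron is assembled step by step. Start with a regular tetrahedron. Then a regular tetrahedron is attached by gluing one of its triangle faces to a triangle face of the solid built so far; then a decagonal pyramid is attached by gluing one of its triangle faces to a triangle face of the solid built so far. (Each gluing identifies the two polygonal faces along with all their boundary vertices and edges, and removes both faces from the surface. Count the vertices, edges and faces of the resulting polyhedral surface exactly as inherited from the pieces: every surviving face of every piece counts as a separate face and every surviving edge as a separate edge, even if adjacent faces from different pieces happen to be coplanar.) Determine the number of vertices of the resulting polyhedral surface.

13

A regular tetrahedron: V=4, E=6, F=4.
Attach a regular tetrahedron (V=4, E=6, F=4) along a 3-gon: merge 3 vertices and 3 edges, delete both glued faces → V=5, E=9, F=6.
Attach a decagonal pyramid (V=11, E=20, F=11) along a 3-gon: merge 3 vertices and 3 edges, delete both glued faces → V=13, E=26, F=15.
Check: V − E + F = 13 − 26 + 15 = 2.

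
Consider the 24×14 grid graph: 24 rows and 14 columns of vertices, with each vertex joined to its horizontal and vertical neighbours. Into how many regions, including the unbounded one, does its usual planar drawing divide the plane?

The grid has V = 24·14 = 336 vertices and E = 24·13 + 14·23 = 634 edges.
F = 2 − V + E = 2 − 336 + 634 = 300.

300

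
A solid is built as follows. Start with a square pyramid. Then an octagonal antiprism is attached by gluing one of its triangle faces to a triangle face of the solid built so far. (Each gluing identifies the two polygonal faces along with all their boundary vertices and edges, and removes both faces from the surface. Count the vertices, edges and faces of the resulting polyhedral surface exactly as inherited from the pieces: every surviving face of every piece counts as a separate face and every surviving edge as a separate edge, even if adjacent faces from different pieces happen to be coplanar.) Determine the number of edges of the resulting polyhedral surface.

37

A square pyramid: V=5, E=8, F=5.
Attach an octagonal antiprism (V=16, E=32, F=18) along a 3-gon: merge 3 vertices and 3 edges, delete both glued faces → V=18, E=37, F=21.
Check: V − E + F = 18 − 37 + 21 = 2.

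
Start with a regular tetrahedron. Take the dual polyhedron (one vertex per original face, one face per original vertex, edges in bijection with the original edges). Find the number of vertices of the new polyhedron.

4

The base solid has V = 4, E = 6, F = 4.
The dual swaps V and F and preserves E: V′ = F = 4, E′ = E = 6, F′ = V = 4.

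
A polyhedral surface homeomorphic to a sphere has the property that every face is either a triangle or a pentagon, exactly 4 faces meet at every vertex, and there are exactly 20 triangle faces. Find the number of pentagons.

Let x be the number of pentagons; then F = 20 + x.
Edge–face incidences: 2E = 3·20 + 5·x = 60 + 5x.
Every vertex has degree 4, so 4V = 2E.
Euler: V − E + F = 2 ⇒ (2E)/4 − E + (20 + x) = 2.
Multiply by 8: 2·(2E) − 4·(2E) + 8·(20 + x) = 16, i.e. 160 + 8x − 2·(60 + 5x) = 16.
Collecting terms: −2x + 40 = 16, so −2x = −24, so x = 12.
Then 2E = 60 + 5·12 = 120, so E = 60, V = 2E/4 = 30, F = 20 + 12 = 32.

12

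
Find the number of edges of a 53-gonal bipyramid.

159

A bipyramid over an n-gon has 2n triangular faces and n + 2 vertices: V = 53 + 2 = 55, E = 3·53 = 159, F = 2·53 = 106.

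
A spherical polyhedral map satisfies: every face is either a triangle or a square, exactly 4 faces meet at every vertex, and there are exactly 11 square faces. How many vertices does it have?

Let x be the number of triangles; then F = 11 + x.
Edge–face incidences: 2E = 4·11 + 3·x = 44 + 3x.
Every vertex has degree 4, so 4V = 2E.
Euler: V − E + F = 2 ⇒ (2E)/4 − E + (11 + x) = 2.
Multiply by 8: 2·(2E) − 4·(2E) + 8·(11 + x) = 16, i.e. 88 + 8x − 2·(44 + 3x) = 16.
Collecting terms: 2x = 16, so x = 8.
Then 2E = 44 + 3·8 = 68, so E = 34, V = 2E/4 = 17, F = 11 + 8 = 19.

17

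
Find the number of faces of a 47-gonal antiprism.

An antiprism on an n-gon has two n-gon caps and 2n triangles: V = 2·47 = 94, E = 4·47 = 188, F = 2·47 + 2 = 96.

96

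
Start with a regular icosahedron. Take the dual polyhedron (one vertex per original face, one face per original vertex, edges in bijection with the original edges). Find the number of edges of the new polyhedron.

The base solid has V = 12, E = 30, F = 20.
The dual swaps V and F and preserves E: V′ = F = 20, E′ = E = 30, F′ = V = 12.

30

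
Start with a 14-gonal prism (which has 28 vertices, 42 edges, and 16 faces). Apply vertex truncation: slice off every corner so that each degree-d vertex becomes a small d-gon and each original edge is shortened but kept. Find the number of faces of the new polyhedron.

Truncation replaces each original edge-end by a new vertex, so V′ = 2E = 84.
Each original edge survives, and each old vertex of degree d contributes d new edges; summing degrees gives Σd = 2E, so E′ = E + 2E = 3E = 126.
Each original face survives and each original vertex becomes one new face: F′ = F + V = 44.

44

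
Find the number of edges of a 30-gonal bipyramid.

90

A bipyramid over an n-gon has 2n triangular faces and n + 2 vertices: V = 30 + 2 = 32, E = 3·30 = 90, F = 2·30 = 60.
Check: V − E + F = 32 − 90 + 60 = 2.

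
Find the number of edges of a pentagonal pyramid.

10

A pyramid on an n-gon base has one n-gon and n triangles: V = 5 + 1 = 6, E = 2·5 = 10, F = 5 + 1 = 6.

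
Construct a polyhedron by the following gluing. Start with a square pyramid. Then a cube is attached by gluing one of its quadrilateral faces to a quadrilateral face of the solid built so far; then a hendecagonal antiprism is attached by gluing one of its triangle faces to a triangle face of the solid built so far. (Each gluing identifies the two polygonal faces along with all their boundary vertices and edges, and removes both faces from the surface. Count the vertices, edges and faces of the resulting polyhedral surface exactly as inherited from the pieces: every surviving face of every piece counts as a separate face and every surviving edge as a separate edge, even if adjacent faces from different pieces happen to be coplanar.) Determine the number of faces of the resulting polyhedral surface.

31

A square pyramid: V=5, E=8, F=5.
Attach a cube (V=8, E=12, F=6) along a 4-gon: merge 4 vertices and 4 edges, delete both glued faces → V=9, E=16, F=9.
Attach a hendecagonal antiprism (V=22, E=44, F=24) along a 3-gon: merge 3 vertices and 3 edges, delete both glued faces → V=28, E=57, F=31.
Check: V − E + F = 28 − 57 + 31 = 2.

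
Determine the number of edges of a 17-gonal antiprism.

An antiprism on an n-gon has two n-gon caps and 2n triangles: V = 2·17 = 34, E = 4·17 = 68, F = 2·17 + 2 = 36.

68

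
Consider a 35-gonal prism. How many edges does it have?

A prism on an n-gon has two n-gon bases and n rectangular sides: V = 2·35 = 70, E = 3·35 = 105, F = 35 + 2 = 37.
Check: V − E + F = 70 − 105 + 37 = 2.

105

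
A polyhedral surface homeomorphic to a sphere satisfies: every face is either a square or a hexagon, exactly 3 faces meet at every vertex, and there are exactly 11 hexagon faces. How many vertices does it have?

30

Let x be the number of squares; then F = 11 + x.
Edge–face incidences: 2E = 6·11 + 4·x = 66 + 4x.
Every vertex has degree 3, so 3V = 2E.
Euler: V − E + F = 2 ⇒ (2E)/3 − E + (11 + x) = 2.
Multiply by 6: 2·(2E) − 3·(2E) + 6·(11 + x) = 12, i.e. 66 + 6x − (66 + 4x) = 12.
Collecting terms: 2x = 12, so x = 6.
Then 2E = 66 + 4·6 = 90, so E = 45, V = 2E/3 = 30, F = 11 + 6 = 17.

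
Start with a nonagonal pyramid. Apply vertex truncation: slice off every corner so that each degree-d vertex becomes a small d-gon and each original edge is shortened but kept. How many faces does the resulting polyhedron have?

The base solid has V = 10, E = 18, F = 10.
Truncation replaces each original edge-end by a new vertex, so V′ = 2E = 36.
Each original edge survives, and each old vertex of degree d contributes d new edges; summing degrees gives Σd = 2E, so E′ = E + 2E = 3E = 54.
Each original face survives and each original vertex becomes one new face: F′ = F + V = 20.

20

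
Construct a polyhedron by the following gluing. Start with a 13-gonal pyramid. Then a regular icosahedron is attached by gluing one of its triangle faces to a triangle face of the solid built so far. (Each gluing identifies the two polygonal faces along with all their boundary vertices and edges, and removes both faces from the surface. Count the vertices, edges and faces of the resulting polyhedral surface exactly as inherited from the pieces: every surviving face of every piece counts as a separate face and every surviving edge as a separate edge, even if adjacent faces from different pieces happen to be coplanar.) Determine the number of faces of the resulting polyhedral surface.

A 13-gonal pyramid: V=14, E=26, F=14.
Attach a regular icosahedron (V=12, E=30, F=20) along a 3-gon: merge 3 vertices and 3 edges, delete both glued faces → V=23, E=53, F=32.
Check: V − E + F = 23 − 53 + 32 = 2.

32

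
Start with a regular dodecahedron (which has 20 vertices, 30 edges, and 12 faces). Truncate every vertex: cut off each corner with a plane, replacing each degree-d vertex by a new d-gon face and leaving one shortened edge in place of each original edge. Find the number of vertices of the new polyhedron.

60

Truncation replaces each original edge-end by a new vertex, so V′ = 2E = 60.
Each original edge survives, and each old vertex of degree d contributes d new edges; summing degrees gives Σd = 2E, so E′ = E + 2E = 3E = 90.
Each original face survives and each original vertex becomes one new face: F′ = F + V = 32.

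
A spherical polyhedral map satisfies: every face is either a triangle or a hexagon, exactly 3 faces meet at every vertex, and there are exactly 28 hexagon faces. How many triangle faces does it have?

Let x be the number of triangles; then F = 28 + x.
Edge–face incidences: 2E = 6·28 + 3·x = 168 + 3x.
Every vertex has degree 3, so 3V = 2E.
Euler: V − E + F = 2 ⇒ (2E)/3 − E + (28 + x) = 2.
Multiply by 6: 2·(2E) − 3·(2E) + 6·(28 + x) = 12, i.e. 168 + 6x − (168 + 3x) = 12.
Collecting terms: 3x = 12, so x = 4.
Then 2E = 168 + 3·4 = 180, so E = 90, V = 2E/3 = 60, F = 28 + 4 = 32.

4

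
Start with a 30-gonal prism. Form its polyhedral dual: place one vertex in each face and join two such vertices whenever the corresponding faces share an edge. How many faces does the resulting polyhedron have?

60

The base solid has V = 60, E = 90, F = 32.
The dual swaps V and F and preserves E: V′ = F = 32, E′ = E = 90, F′ = V = 60.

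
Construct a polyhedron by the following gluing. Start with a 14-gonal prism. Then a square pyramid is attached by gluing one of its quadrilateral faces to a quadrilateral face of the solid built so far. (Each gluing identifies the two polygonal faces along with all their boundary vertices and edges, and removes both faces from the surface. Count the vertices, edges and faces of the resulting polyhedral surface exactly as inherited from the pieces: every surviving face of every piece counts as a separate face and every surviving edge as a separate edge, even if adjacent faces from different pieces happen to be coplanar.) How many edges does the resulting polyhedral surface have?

46

A 14-gonal prism: V=28, E=42, F=16.
Attach a square pyramid (V=5, E=8, F=5) along a 4-gon: merge 4 vertices and 4 edges, delete both glued faces → V=29, E=46, F=19.
Check: V − E + F = 29 − 46 + 19 = 2.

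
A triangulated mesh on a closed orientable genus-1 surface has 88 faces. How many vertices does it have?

χ = 2 − 2·1 = 0, and every face is a triangle so 3F = 2E.
E = 3·88/2 = 132. Then V = 0 + E − F = 0 + 132 − 88 = 44.

44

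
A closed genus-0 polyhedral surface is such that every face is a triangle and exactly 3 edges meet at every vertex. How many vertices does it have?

4

Each face has 3 edges and each edge borders two faces, so 2E = 3F.
Each vertex has degree 3, so 3V = 2E and hence V = 3F/3.
Euler: V − E + F = 2 ⇒ (3F/3) − (3F/2) + F = 2.
Multiply by 6: (6 − 9 + 6)F = 12, i.e. 3F = 12.
So F = 4, E = 3·4/2 = 6, V = 3·4/3 = 4.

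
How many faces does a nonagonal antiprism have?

An antiprism on an n-gon has two n-gon caps and 2n triangles: V = 2·9 = 18, E = 4·9 = 36, F = 2·9 + 2 = 20.

20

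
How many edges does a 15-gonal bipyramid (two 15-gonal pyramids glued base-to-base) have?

A bipyramid over an n-gon has 2n triangular faces and n + 2 vertices: V = 15 + 2 = 17, E = 3·15 = 45, F = 2·15 = 30.

45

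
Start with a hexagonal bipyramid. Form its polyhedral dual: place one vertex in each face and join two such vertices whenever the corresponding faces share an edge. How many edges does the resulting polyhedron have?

The base solid has V = 8, E = 18, F = 12.
The dual swaps V and F and preserves E: V′ = F = 12, E′ = E = 18, F′ = V = 8.

18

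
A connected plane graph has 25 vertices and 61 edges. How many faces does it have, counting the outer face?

Euler's formula for a connected plane graph: V − E + F = 2, so F = 2 − 25 + 61 = 38.

38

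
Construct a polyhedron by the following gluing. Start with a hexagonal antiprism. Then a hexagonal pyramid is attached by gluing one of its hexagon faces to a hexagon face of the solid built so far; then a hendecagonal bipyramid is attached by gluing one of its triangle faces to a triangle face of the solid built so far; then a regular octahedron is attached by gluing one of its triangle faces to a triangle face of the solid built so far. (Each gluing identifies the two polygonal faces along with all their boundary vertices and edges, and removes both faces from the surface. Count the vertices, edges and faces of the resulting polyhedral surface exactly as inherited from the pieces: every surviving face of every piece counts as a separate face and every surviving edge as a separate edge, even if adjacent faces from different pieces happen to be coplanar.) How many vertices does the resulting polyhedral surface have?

26

A hexagonal antiprism: V=12, E=24, F=14.
Attach a hexagonal pyramid (V=7, E=12, F=7) along a 6-gon: merge 6 vertices and 6 edges, delete both glued faces → V=13, E=30, F=19.
Attach a hendecagonal bipyramid (V=13, E=33, F=22) along a 3-gon: merge 3 vertices and 3 edges, delete both glued faces → V=23, E=60, F=39.
Attach a regular octahedron (V=6, E=12, F=8) along a 3-gon: merge 3 vertices and 3 edges, delete both glued faces → V=26, E=69, F=45.
Check: V − E + F = 26 − 69 + 45 = 2.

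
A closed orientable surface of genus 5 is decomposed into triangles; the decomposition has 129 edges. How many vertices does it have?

χ = 2 − 2·5 = -8, and every face is a triangle so 3F = 2E.
F = 2E/3 = 86. Then V = -8 + E − F = -8 + 129 − 86 = 35.

35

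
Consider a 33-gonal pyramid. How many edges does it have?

66

A pyramid on an n-gon base has one n-gon and n triangles: V = 33 + 1 = 34, E = 2·33 = 66, F = 33 + 1 = 34.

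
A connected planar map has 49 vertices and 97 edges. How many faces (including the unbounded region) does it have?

50

Euler's formula for a connected plane graph: V − E + F = 2, so F = 2 − 49 + 97 = 50.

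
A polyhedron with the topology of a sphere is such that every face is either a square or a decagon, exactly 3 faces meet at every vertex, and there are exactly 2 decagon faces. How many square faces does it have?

10

Let x be the number of squares; then F = 2 + x.
Edge–face incidences: 2E = 10·2 + 4·x = 20 + 4x.
Every vertex has degree 3, so 3V = 2E.
Euler: V − E + F = 2 ⇒ (2E)/3 − E + (2 + x) = 2.
Multiply by 6: 2·(2E) − 3·(2E) + 6·(2 + x) = 12, i.e. 12 + 6x − (20 + 4x) = 12.
Collecting terms: 2x − 8 = 12, so 2x = 20, so x = 10.
Then 2E = 20 + 4·10 = 60, so E = 30, V = 2E/3 = 20, F = 2 + 10 = 12.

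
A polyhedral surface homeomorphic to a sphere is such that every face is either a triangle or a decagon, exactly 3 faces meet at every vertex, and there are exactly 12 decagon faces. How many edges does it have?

Let x be the number of triangles; then F = 12 + x.
Edge–face incidences: 2E = 10·12 + 3·x = 120 + 3x.
Every vertex has degree 3, so 3V = 2E.
Euler: V − E + F = 2 ⇒ (2E)/3 − E + (12 + x) = 2.
Multiply by 6: 2·(2E) − 3·(2E) + 6·(12 + x) = 12, i.e. 72 + 6x − (120 + 3x) = 12.
Collecting terms: 3x − 48 = 12, so 3x = 60, so x = 20.
Then 2E = 120 + 3·20 = 180, so E = 90, V = 2E/3 = 60, F = 12 + 20 = 32.

90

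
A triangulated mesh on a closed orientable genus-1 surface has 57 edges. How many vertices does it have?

19

χ = 2 − 2·1 = 0, and every face is a triangle so 3F = 2E.
F = 2E/3 = 38. Then V = 0 + E − F = 0 + 57 − 38 = 19.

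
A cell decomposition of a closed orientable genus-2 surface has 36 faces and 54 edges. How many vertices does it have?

For a closed orientable surface of genus 2, χ = 2 − 2·2 = -2.
V = -2 + E − F = -2 + 54 − 36 = 16.

16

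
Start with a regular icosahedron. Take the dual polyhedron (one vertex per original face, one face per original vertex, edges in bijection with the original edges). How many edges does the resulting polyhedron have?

30

The base solid has V = 12, E = 30, F = 20.
The dual swaps V and F and preserves E: V′ = F = 20, E′ = E = 30, F′ = V = 12.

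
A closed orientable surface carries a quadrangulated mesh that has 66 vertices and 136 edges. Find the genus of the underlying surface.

Every face is a square and each edge borders two faces, so 4F = 2·136, giving F = 68.
χ = V − E + F = 66 − 136 + 68 = -2.
For a closed orientable surface χ = 2 − 2g, so g = (2 − (-2))/2 = 2.

2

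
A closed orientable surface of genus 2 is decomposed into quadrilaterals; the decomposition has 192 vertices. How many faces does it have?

χ = 2 − 2·2 = -2, and every face is a square so 4F = 2E.
V − E + F = -2 with E = 4F/2 gives 192 − (4/2 − 1)·F = -2, so F = 194 and E = 388.

194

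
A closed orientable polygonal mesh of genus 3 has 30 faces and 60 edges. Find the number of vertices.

For a closed orientable surface of genus 3, χ = 2 − 2·3 = -4.
V = -4 + E − F = -4 + 60 − 30 = 26.

26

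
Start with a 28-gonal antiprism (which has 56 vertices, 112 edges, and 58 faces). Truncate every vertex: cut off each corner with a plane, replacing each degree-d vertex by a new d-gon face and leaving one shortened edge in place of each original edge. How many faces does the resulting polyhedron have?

114

Truncation replaces each original edge-end by a new vertex, so V′ = 2E = 224.
Each original edge survives, and each old vertex of degree d contributes d new edges; summing degrees gives Σd = 2E, so E′ = E + 2E = 3E = 336.
Each original face survives and each original vertex becomes one new face: F′ = F + V = 114.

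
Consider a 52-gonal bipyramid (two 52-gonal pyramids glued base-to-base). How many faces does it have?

A bipyramid over an n-gon has 2n triangular faces and n + 2 vertices: V = 52 + 2 = 54, E = 3·52 = 156, F = 2·52 = 104.

104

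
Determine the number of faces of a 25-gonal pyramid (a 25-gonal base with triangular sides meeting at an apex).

26

A pyramid on an n-gon base has one n-gon and n triangles: V = 25 + 1 = 26, E = 2·25 = 50, F = 25 + 1 = 26.
Check: V − E + F = 26 − 50 + 26 = 2.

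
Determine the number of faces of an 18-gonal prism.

A prism on an n-gon has two n-gon bases and n rectangular sides: V = 2·18 = 36, E = 3·18 = 54, F = 18 + 2 = 20.

20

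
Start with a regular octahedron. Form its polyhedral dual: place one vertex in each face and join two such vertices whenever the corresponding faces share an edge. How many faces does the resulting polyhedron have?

6

The base solid has V = 6, E = 12, F = 8.
The dual swaps V and F and preserves E: V′ = F = 8, E′ = E = 12, F′ = V = 6.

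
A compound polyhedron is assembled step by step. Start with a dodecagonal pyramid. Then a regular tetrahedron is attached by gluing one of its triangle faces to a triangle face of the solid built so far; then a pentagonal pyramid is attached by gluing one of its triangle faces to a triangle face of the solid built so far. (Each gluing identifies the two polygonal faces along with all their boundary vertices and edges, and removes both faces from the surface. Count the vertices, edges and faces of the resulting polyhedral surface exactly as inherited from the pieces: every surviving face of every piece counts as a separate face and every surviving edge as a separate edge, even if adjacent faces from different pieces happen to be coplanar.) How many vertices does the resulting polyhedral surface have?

A dodecagonal pyramid: V=13, E=24, F=13.
Attach a regular tetrahedron (V=4, E=6, F=4) along a 3-gon: merge 3 vertices and 3 edges, delete both glued faces → V=14, E=27, F=15.
Attach a pentagonal pyramid (V=6, E=10, F=6) along a 3-gon: merge 3 vertices and 3 edges, delete both glued faces → V=17, E=34, F=19.
Check: V − E + F = 17 − 34 + 19 = 2.

17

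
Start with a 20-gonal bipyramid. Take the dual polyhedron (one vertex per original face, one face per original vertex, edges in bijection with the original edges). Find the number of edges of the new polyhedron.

60

The base solid has V = 22, E = 60, F = 40.
The dual swaps V and F and preserves E: V′ = F = 40, E′ = E = 60, F′ = V = 22.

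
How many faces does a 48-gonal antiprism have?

An antiprism on an n-gon has two n-gon caps and 2n triangles: V = 2·48 = 96, E = 4·48 = 192, F = 2·48 + 2 = 98.

98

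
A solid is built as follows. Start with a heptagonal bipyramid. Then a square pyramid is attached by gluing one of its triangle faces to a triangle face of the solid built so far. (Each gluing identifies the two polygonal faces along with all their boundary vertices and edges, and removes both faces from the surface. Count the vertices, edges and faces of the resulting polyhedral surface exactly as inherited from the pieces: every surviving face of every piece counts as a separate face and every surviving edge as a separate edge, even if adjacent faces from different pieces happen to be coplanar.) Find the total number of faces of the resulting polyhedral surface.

A heptagonal bipyramid: V=9, E=21, F=14.
Attach a square pyramid (V=5, E=8, F=5) along a 3-gon: merge 3 vertices and 3 edges, delete both glued faces → V=11, E=26, F=17.
Check: V − E + F = 11 − 26 + 17 = 2.

17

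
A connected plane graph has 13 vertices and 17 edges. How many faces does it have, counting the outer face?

6

Euler's formula for a connected plane graph: V − E + F = 2, so F = 2 − 13 + 17 = 6.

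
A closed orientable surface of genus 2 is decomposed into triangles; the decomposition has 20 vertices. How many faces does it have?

χ = 2 − 2·2 = -2, and every face is a triangle so 3F = 2E.
V − E + F = -2 with E = 3F/2 gives 20 − (3/2 − 1)·F = -2, so F = 44 and E = 66.

44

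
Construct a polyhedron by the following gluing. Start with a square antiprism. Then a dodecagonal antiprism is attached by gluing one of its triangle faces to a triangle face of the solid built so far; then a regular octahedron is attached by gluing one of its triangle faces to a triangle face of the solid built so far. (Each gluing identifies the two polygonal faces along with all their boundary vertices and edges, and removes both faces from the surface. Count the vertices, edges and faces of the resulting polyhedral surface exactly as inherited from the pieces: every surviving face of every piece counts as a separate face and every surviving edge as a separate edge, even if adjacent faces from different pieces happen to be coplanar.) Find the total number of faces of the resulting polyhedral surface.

A square antiprism: V=8, E=16, F=10.
Attach a dodecagonal antiprism (V=24, E=48, F=26) along a 3-gon: merge 3 vertices and 3 edges, delete both glued faces → V=29, E=61, F=34.
Attach a regular octahedron (V=6, E=12, F=8) along a 3-gon: merge 3 vertices and 3 edges, delete both glued faces → V=32, E=70, F=40.
Check: V − E + F = 32 − 70 + 40 = 2.

40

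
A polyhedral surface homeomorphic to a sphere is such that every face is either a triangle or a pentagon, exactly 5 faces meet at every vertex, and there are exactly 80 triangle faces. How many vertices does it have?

60

Let x be the number of pentagons; then F = 80 + x.
Edge–face incidences: 2E = 3·80 + 5·x = 240 + 5x.
Every vertex has degree 5, so 5V = 2E.
Euler: V − E + F = 2 ⇒ (2E)/5 − E + (80 + x) = 2.
Multiply by 10: 2·(2E) − 5·(2E) + 10·(80 + x) = 20, i.e. 800 + 10x − 3·(240 + 5x) = 20.
Collecting terms: −5x + 80 = 20, so −5x = −60, so x = 12.
Then 2E = 240 + 5·12 = 300, so E = 150, V = 2E/5 = 60, F = 80 + 12 = 92.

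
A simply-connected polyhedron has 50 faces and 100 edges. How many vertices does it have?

52

Here V − E + F = 2.
V = 2 + E − F = 2 + 100 − 50 = 52.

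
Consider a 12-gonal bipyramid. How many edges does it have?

A bipyramid over an n-gon has 2n triangular faces and n + 2 vertices: V = 12 + 2 = 14, E = 3·12 = 36, F = 2·12 = 24.
Check: V − E + F = 14 − 36 + 24 = 2.

36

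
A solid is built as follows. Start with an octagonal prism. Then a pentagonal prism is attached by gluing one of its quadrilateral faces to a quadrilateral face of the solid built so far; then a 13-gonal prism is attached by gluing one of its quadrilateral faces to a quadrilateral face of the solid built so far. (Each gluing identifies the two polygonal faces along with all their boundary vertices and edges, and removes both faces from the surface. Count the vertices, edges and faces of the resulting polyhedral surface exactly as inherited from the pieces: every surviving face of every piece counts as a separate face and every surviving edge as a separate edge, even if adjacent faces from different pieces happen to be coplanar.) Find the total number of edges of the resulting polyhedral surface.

An octagonal prism: V=16, E=24, F=10.
Attach a pentagonal prism (V=10, E=15, F=7) along a 4-gon: merge 4 vertices and 4 edges, delete both glued faces → V=22, E=35, F=15.
Attach a 13-gonal prism (V=26, E=39, F=15) along a 4-gon: merge 4 vertices and 4 edges, delete both glued faces → V=44, E=70, F=28.
Check: V − E + F = 44 − 70 + 28 = 2.

70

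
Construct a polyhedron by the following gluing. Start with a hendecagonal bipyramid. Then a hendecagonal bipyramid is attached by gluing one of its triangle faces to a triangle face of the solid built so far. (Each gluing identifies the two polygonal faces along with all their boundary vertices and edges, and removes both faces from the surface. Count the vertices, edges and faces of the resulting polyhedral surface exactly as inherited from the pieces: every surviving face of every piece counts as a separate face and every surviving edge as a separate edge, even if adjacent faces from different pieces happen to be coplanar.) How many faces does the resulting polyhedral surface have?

A hendecagonal bipyramid: V=13, E=33, F=22.
Attach a hendecagonal bipyramid (V=13, E=33, F=22) along a 3-gon: merge 3 vertices and 3 edges, delete both glued faces → V=23, E=63, F=42.
Check: V − E + F = 23 − 63 + 42 = 2.

42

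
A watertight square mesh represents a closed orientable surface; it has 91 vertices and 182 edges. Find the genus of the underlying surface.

1

Every face is a square and each edge borders two faces, so 4F = 2·182, giving F = 91.
χ = V − E + F = 91 − 182 + 91 = 0.
For a closed orientable surface χ = 2 − 2g, so g = (2 − (0))/2 = 1.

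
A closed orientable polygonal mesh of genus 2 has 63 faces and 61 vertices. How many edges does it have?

126

For a closed orientable surface of genus 2, χ = 2 − 2·2 = -2.
E = V + F − (-2) = 61 + 63 − (-2) = 126.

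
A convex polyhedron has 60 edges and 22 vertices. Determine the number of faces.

Here V − E + F = 2.
F = 2 − V + E = 2 − 22 + 60 = 40.

40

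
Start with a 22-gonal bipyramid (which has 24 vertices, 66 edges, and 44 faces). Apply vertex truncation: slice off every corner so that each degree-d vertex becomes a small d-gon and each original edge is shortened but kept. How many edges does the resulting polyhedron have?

198

Truncation replaces each original edge-end by a new vertex, so V′ = 2E = 132.
Each original edge survives, and each old vertex of degree d contributes d new edges; summing degrees gives Σd = 2E, so E′ = E + 2E = 3E = 198.
Each original face survives and each original vertex becomes one new face: F′ = F + V = 68.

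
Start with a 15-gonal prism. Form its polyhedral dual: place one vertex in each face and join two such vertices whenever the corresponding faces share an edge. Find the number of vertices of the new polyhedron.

17

The base solid has V = 30, E = 45, F = 17.
The dual swaps V and F and preserves E: V′ = F = 17, E′ = E = 45, F′ = V = 30.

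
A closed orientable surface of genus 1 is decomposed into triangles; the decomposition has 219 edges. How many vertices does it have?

73

χ = 2 − 2·1 = 0, and every face is a triangle so 3F = 2E.
F = 2E/3 = 146. Then V = 0 + E − F = 0 + 219 − 146 = 73.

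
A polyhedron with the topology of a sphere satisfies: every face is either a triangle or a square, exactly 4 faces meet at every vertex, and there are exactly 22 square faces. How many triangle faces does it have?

8

Let x be the number of triangles; then F = 22 + x.
Edge–face incidences: 2E = 4·22 + 3·x = 88 + 3x.
Every vertex has degree 4, so 4V = 2E.
Euler: V − E + F = 2 ⇒ (2E)/4 − E + (22 + x) = 2.
Multiply by 8: 2·(2E) − 4·(2E) + 8·(22 + x) = 16, i.e. 176 + 8x − 2·(88 + 3x) = 16.
Collecting terms: 2x = 16, so x = 8.
Then 2E = 88 + 3·8 = 112, so E = 56, V = 2E/4 = 28, F = 22 + 8 = 30.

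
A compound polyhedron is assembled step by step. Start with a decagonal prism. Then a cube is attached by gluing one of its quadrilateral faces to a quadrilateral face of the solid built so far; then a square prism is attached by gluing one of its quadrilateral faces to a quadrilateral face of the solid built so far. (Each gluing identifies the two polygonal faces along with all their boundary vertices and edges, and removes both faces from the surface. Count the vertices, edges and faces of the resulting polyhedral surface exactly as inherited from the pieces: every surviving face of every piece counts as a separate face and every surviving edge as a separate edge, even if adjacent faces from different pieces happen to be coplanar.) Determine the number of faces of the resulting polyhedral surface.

A decagonal prism: V=20, E=30, F=12.
Attach a cube (V=8, E=12, F=6) along a 4-gon: merge 4 vertices and 4 edges, delete both glued faces → V=24, E=38, F=16.
Attach a square prism (V=8, E=12, F=6) along a 4-gon: merge 4 vertices and 4 edges, delete both glued faces → V=28, E=46, F=20.
Check: V − E + F = 28 − 46 + 20 = 2.

20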